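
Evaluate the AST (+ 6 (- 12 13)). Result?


Evaluate inner: (- 12 13) = -1
Evaluate root: (+ 6 -1) = 5
Result: 5


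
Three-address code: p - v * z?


Break into single-operator statements:
t1 = v * z
t2 = p - t1


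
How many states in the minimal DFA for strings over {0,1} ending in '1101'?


Track the longest suffix of input matching a prefix of '1101': 5 classes (prefixes of length 0..4)
Minimal DFA: 5 states


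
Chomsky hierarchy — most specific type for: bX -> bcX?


LHS has context (more than one symbol) and |LHS| ≤ |RHS|
Classification: Type 1 (Context-Sensitive)


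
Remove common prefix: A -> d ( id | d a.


Common prefix: 'd'
Factored: A -> d A', A' -> ( id | a


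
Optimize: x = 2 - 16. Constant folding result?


2 - 16 = -14 at compile time
Optimized: x = -14


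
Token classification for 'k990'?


Pattern: letter/underscore followed by alphanumerics, not a keyword
Type: IDENTIFIER


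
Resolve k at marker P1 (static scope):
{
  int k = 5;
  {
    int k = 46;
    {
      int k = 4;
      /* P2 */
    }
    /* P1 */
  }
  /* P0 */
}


k declared in the same block as P1
k = 46


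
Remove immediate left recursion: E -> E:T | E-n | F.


Left-recursive alternatives: E:T, E-n; non-recursive: F
Introduce E': E -> FE', E' -> :TE' | -nE' | ε


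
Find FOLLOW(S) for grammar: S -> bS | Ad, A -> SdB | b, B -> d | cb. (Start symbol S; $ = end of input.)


$ ∈ FOLLOW(S). For each A -> αBβ: add FIRST(β)\{ε} to FOLLOW(B); if β nullable, add FOLLOW(A).
FOLLOW(S) = {$, d}


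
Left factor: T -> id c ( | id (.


Common prefix: 'id'
Factored: T -> id T', T' -> c ( | (


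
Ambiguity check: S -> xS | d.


right-linear, alternatives start with distinct terminals 'x' vs 'd': unique leftmost derivation
Unambiguous


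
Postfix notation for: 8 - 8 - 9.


Left to right (same or higher precedence on left)
Postfix: 8 8 - 9 -


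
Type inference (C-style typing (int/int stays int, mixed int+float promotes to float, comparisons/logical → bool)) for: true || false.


Operand types: bool || bool
Rule: logical operators take bool operands and yield bool
Result type: bool


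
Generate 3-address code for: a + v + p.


Break into single-operator statements:
t1 = a + v
t2 = t1 + p


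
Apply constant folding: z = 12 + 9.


12 + 9 = 21 at compile time
Optimized: z = 21


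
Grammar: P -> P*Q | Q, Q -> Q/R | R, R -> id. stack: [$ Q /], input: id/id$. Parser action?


no handle; shift 'id'
Action: shift


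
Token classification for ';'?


Pattern: delimiter/punctuation
Type: PUNCTUATION


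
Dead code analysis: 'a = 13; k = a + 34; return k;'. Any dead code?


a is read by k's definition; k is returned
No dead code


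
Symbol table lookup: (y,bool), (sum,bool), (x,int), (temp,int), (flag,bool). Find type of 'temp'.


Lookup 'temp' → type int


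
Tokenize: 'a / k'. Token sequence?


Scan left to right, longest-match per lexeme
Tokens: ID(a), OP(/), ID(k)


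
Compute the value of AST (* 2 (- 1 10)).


Evaluate inner: (- 1 10) = -9
Evaluate root: (* 2 -9) = -18
Result: -18


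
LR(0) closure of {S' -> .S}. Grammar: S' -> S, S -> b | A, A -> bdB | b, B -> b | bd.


Start: S' -> .S
For each item with dot before a nonterminal B, add B -> .γ for every B-production
Closure: [S' -> .S, S -> .b, S -> .A, A -> .bdB, A -> .b]


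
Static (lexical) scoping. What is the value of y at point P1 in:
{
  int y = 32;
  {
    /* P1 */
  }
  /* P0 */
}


P1's block does not declare y; resolves to the enclosing declaration at depth 0
y = 32


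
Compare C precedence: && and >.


'>' is relational (level 7); '&&' is logical AND (level 2)
Higher level binds tighter
'>' has higher precedence than '&&'


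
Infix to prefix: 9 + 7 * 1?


'*' binds tighter: tree is (+ 9 (* 7 1))
Prefix: + 9 * 7 1


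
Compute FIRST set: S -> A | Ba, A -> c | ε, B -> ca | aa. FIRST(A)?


Per alternative of A: FIRST(c) = {c}; FIRST(ε) = {ε}
FIRST(A) = {c, ε}


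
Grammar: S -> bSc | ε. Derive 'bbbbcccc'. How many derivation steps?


Derivation: S => bSc => bbScc => bbbSccc => bbbbScccc => bbbbcccc
Steps: 5


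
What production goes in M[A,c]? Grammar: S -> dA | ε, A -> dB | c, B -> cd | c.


For [A, c]: 'c' ∈ FIRST(c)
Entry: A -> c


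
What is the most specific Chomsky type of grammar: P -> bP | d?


Right-linear: every RHS is a terminal or a terminal followed by one nonterminal
Classification: Type 3 (Regular)


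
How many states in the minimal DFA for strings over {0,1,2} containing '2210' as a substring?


KMP-style automaton: 4 progress states + 1 absorbing accept = 5
Minimal DFA: 5 states


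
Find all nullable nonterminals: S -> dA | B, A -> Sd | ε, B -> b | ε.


A nonterminal is nullable iff some alternative derives ε (directly, or every symbol in it is nullable)
Nullable: {A, B, S}


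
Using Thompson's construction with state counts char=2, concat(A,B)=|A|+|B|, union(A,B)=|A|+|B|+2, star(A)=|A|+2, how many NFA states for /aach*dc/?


Syntax tree has 6 char leaf(s), 0 union(s), 1 star(s)
chars contribute 6×2 = 12; each union adds +2; each star adds +2
Total: 12 + 0 + 2 = 14 states


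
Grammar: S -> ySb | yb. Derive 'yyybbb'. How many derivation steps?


Derivation: S => ySb => yySbb => yyybbb
Steps: 3


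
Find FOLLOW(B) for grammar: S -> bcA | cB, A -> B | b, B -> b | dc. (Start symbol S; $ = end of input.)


$ ∈ FOLLOW(S). For each A -> αBβ: add FIRST(β)\{ε} to FOLLOW(B); if β nullable, add FOLLOW(A).
FOLLOW(B) = {$}


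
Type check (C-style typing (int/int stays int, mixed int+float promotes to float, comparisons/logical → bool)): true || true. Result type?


Operand types: bool || bool
Rule: logical operators take bool operands and yield bool
Result type: bool


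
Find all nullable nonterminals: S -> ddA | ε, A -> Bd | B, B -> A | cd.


A nonterminal is nullable iff some alternative derives ε (directly, or every symbol in it is nullable)
Nullable: {S}


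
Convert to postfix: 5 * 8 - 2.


Left to right (same or higher precedence on left)
Postfix: 5 8 * 2 -


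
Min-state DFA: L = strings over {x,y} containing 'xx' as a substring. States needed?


KMP-style automaton: 2 progress states + 1 absorbing accept = 3
Minimal DFA: 3 states


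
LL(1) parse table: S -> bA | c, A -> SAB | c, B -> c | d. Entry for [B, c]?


For [B, c]: 'c' ∈ FIRST(c)
Entry: B -> c


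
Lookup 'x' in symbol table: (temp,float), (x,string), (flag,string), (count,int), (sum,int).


Lookup 'x' → type string


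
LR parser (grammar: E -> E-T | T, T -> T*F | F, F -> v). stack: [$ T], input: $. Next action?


lookahead ∉ {*} so T won't extend; reduce E -> T
Action: reduce (E -> T)


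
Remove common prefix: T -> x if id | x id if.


Common prefix: 'x'
Factored: T -> x T', T' -> if id | id if


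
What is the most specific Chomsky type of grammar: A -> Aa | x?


Left-linear: every RHS is a terminal or one nonterminal followed by a terminal
Classification: Type 3 (Regular)


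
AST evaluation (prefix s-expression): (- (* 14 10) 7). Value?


Evaluate inner: (* 14 10) = 140
Evaluate root: (- 140 7) = 133
Result: 133


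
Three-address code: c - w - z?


Break into single-operator statements:
t1 = c - w
t2 = t1 - z


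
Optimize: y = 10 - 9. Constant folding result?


10 - 9 = 1 at compile time
Optimized: y = 1


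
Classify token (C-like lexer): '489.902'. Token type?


Pattern: digits with a decimal point
Type: FLOAT_LITERAL


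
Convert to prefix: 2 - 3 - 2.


left-to-right (same/higher precedence on left): tree is (- (- 2 3) 2)
Prefix: - - 2 3 2


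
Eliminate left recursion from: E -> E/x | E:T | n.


Left-recursive alternatives: E/x, E:T; non-recursive: n
Introduce E': E -> nE', E' -> /xE' | :TE' | ε


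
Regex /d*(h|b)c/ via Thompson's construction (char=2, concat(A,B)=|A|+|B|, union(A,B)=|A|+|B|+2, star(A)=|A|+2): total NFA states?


Syntax tree has 4 char leaf(s), 1 union(s), 1 star(s)
chars contribute 4×2 = 8; each union adds +2; each star adds +2
Total: 8 + 2 + 2 = 12 states


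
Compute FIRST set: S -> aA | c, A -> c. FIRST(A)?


Per alternative of A: FIRST(c) = {c}
FIRST(A) = {c}


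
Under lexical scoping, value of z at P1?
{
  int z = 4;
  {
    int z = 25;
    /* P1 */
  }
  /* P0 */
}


z declared in the same block as P1
z = 25


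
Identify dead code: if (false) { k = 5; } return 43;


condition is constant false, so the whole block is unreachable
Dead: 'if (false) { k = 5; }'


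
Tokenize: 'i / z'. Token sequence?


Scan left to right, longest-match per lexeme
Tokens: ID(i), OP(/), ID(z)


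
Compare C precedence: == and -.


'-' is additive (level 9); '==' is equality (level 6)
Higher level binds tighter
'-' has higher precedence than '=='


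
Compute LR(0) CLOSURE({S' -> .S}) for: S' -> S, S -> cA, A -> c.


Start: S' -> .S
For each item with dot before a nonterminal B, add B -> .γ for every B-production
Closure: [S' -> .S, S -> .cA]


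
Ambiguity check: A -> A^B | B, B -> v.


precedence layered via separate nonterminal B: deterministic
Unambiguous


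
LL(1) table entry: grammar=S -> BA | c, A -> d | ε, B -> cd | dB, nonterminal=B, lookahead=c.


For [B, c]: 'c' ∈ FIRST(cd)
Entry: B -> cd


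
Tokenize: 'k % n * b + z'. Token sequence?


Scan left to right, longest-match per lexeme
Tokens: ID(k), OP(%), ID(n), OP(*), ID(b), OP(+), ID(z)


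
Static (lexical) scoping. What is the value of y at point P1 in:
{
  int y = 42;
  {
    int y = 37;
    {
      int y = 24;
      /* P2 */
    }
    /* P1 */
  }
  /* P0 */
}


y declared in the same block as P1
y = 37


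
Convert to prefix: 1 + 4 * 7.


'*' binds tighter: tree is (+ 1 (* 4 7))
Prefix: + 1 * 4 7


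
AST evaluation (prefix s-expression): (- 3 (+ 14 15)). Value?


Evaluate inner: (+ 14 15) = 29
Evaluate root: (- 3 29) = -26
Result: -26


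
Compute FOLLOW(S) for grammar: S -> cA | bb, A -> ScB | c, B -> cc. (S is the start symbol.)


$ ∈ FOLLOW(S). For each A -> αBβ: add FIRST(β)\{ε} to FOLLOW(B); if β nullable, add FOLLOW(A).
FOLLOW(S) = {$, c}


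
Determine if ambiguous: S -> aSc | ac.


balanced a^n…c^n: each string has a unique parse
Unambiguous


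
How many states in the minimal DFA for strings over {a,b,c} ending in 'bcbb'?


Track the longest suffix of input matching a prefix of 'bcbb': 5 classes (prefixes of length 0..4)
Minimal DFA: 5 states


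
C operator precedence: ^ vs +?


'+' is additive (level 9); '^' is bitwise XOR (level 4)
Higher level binds tighter
'+' has higher precedence than '^'


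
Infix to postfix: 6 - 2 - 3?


Left to right (same or higher precedence on left)
Postfix: 6 2 - 3 -


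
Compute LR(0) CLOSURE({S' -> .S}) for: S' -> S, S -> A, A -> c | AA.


Start: S' -> .S
For each item with dot before a nonterminal B, add B -> .γ for every B-production
Closure: [S' -> .S, S -> .A, A -> .c, A -> .AA]


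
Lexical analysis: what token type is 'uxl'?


Pattern: letter/underscore followed by alphanumerics, not a keyword
Type: IDENTIFIER


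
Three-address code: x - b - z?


Break into single-operator statements:
t1 = x - b
t2 = t1 - z


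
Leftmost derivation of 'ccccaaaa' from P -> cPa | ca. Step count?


Derivation: P => cPa => ccPaa => cccPaaa => ccccaaaa
Steps: 4


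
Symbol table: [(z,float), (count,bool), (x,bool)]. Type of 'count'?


Lookup 'count' → type bool


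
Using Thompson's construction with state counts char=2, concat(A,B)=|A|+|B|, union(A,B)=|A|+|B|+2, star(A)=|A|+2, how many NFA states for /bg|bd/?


Syntax tree has 4 char leaf(s), 1 union(s), 0 star(s)
chars contribute 4×2 = 8; each union adds +2; each star adds +2
Total: 8 + 2 + 0 = 10 states


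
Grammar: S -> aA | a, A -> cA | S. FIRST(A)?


Per alternative of A: FIRST(cA) = {c}; FIRST(S) = {a}
FIRST(A) = {a, c}


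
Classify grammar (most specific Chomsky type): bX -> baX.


LHS has context (more than one symbol) and |LHS| ≤ |RHS|
Classification: Type 1 (Context-Sensitive)


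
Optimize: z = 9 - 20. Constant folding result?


9 - 20 = -11 at compile time
Optimized: z = -11


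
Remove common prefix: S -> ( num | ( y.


Common prefix: '('
Factored: S -> ( S', S' -> num | y


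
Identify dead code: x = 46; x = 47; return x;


first assignment to x is overwritten before any read
Dead: 'x = 46'


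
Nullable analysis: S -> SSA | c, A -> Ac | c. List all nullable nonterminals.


A nonterminal is nullable iff some alternative derives ε (directly, or every symbol in it is nullable)
Nullable: {}


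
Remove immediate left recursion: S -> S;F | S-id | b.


Left-recursive alternatives: S;F, S-id; non-recursive: b
Introduce S': S -> bS', S' -> ;FS' | -idS' | ε


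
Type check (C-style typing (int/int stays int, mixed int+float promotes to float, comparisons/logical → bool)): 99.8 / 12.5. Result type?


Operand types: float / float
Rule: mixed int/float promotes to float; int/int stays int
Result type: float


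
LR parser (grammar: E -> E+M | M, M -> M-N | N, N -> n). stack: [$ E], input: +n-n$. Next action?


shift '+' to continue E -> E+M
Action: shift


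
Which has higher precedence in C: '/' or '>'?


'/' is multiplicative (level 10); '>' is relational (level 7)
Higher level binds tighter
'/' has higher precedence than '>'


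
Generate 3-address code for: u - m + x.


Break into single-operator statements:
t1 = u - m
t2 = t1 + x


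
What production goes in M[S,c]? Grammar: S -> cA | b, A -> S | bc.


For [S, c]: 'c' ∈ FIRST(cA)
Entry: S -> cA


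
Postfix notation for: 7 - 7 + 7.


Left to right (same or higher precedence on left)
Postfix: 7 7 - 7 +


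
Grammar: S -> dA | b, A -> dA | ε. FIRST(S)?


Per alternative of S: FIRST(dA) = {d}; FIRST(b) = {b}
FIRST(S) = {b, d}


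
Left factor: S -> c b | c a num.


Common prefix: 'c'
Factored: S -> c S', S' -> b | a num


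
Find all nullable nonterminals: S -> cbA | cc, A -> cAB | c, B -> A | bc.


A nonterminal is nullable iff some alternative derives ε (directly, or every symbol in it is nullable)
Nullable: {}


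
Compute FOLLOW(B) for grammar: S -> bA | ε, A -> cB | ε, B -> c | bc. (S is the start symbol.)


$ ∈ FOLLOW(S). For each A -> αBβ: add FIRST(β)\{ε} to FOLLOW(B); if β nullable, add FOLLOW(A).
FOLLOW(B) = {$}


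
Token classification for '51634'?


Pattern: digits only
Type: INTEGER_LITERAL


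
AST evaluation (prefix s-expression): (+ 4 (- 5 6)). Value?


Evaluate inner: (- 5 6) = -1
Evaluate root: (+ 4 -1) = 3
Result: 3


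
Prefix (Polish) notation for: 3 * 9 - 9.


left-to-right (same/higher precedence on left): tree is (- (* 3 9) 9)
Prefix: - * 3 9 9


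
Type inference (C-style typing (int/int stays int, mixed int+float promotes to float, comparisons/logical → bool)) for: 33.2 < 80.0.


Operand types: float < float
Rule: comparison yields bool
Result type: bool


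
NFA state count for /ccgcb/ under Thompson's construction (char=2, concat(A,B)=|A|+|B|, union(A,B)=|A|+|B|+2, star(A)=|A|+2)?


Syntax tree has 5 char leaf(s), 0 union(s), 0 star(s)
chars contribute 5×2 = 10; each union adds +2; each star adds +2
Total: 10 + 0 + 0 = 10 states


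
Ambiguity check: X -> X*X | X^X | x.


'x*x^x' has two parse trees (no precedence encoded between * and ^)
Ambiguous


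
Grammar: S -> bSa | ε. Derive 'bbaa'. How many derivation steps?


Derivation: S => bSa => bbSaa => bbaa
Steps: 3


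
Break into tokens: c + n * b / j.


Scan left to right, longest-match per lexeme
Tokens: ID(c), OP(+), ID(n), OP(*), ID(b), OP(/), ID(j)


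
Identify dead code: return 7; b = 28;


statement follows a return and is unreachable
Dead: 'b = 28'


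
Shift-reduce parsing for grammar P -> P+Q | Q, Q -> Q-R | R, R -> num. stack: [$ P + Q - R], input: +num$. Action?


handle 'Q-R' on top
Action: reduce (Q -> Q-R)


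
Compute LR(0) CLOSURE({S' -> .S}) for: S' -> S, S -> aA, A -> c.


Start: S' -> .S
For each item with dot before a nonterminal B, add B -> .γ for every B-production
Closure: [S' -> .S, S -> .aA]


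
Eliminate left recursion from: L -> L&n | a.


Left-recursive alternatives: L&n; non-recursive: a
Introduce L': L -> aL', L' -> &nL' | ε


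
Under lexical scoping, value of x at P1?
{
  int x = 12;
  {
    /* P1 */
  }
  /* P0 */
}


P1's block does not declare x; resolves to the enclosing declaration at depth 0
x = 12


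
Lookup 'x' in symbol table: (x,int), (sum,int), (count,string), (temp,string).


Lookup 'x' → type int


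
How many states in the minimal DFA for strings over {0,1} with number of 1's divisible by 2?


Track (count of 1) mod 2: states 0..1, accept at 0
Minimal DFA: 2 states


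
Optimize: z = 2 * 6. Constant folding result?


2 * 6 = 12 at compile time
Optimized: z = 12


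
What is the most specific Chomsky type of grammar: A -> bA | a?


Right-linear: every RHS is a terminal or a terminal followed by one nonterminal
Classification: Type 3 (Regular)


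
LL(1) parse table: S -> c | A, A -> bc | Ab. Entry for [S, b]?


For [S, b]: 'b' ∈ FIRST(A)
Entry: S -> A


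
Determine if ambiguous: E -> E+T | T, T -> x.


precedence layered via separate nonterminal T: deterministic
Unambiguous


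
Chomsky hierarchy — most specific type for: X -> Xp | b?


Left-linear: every RHS is a terminal or one nonterminal followed by a terminal
Classification: Type 3 (Regular)


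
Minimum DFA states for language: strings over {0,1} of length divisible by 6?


Track length mod 6: states 0..5, accept at 0
Minimal DFA: 6 states


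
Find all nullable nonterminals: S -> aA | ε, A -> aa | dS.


A nonterminal is nullable iff some alternative derives ε (directly, or every symbol in it is nullable)
Nullable: {S}


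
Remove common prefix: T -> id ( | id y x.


Common prefix: 'id'
Factored: T -> id T', T' -> ( | y x


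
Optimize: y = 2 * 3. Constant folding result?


2 * 3 = 6 at compile time
Optimized: y = 6


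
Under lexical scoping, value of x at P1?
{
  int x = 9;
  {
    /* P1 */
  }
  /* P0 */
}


P1's block does not declare x; resolves to the enclosing declaration at depth 0
x = 9


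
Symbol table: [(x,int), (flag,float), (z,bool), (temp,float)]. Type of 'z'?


Lookup 'z' → type bool


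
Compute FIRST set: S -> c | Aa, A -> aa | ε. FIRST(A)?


Per alternative of A: FIRST(aa) = {a}; FIRST(ε) = {ε}
FIRST(A) = {a, ε}


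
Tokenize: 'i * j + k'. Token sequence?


Scan left to right, longest-match per lexeme
Tokens: ID(i), OP(*), ID(j), OP(+), ID(k)


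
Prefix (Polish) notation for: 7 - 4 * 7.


'*' binds tighter: tree is (- 7 (* 4 7))
Prefix: - 7 * 4 7


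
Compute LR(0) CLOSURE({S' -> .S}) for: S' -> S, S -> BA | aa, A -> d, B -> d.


Start: S' -> .S
For each item with dot before a nonterminal B, add B -> .γ for every B-production
Closure: [S' -> .S, S -> .BA, S -> .aa, B -> .d]


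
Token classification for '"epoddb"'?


Pattern: double-quoted sequence
Type: STRING_LITERAL


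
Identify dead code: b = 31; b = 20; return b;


first assignment to b is overwritten before any read
Dead: 'b = 31'


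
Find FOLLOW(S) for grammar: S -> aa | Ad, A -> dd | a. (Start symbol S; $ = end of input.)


$ ∈ FOLLOW(S). For each A -> αBβ: add FIRST(β)\{ε} to FOLLOW(B); if β nullable, add FOLLOW(A).
FOLLOW(S) = {$}


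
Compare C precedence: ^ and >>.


'>>' is shift (level 8); '^' is bitwise XOR (level 4)
Higher level binds tighter
'>>' has higher precedence than '^'


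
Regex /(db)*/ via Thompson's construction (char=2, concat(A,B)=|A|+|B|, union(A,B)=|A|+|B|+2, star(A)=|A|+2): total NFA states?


Syntax tree has 2 char leaf(s), 0 union(s), 1 star(s)
chars contribute 2×2 = 4; each union adds +2; each star adds +2
Total: 4 + 0 + 2 = 6 states


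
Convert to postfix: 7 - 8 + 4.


Left to right (same or higher precedence on left)
Postfix: 7 8 - 4 +


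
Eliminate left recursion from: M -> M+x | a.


Left-recursive alternatives: M+x; non-recursive: a
Introduce M': M -> aM', M' -> +xM' | ε


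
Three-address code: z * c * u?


Break into single-operator statements:
t1 = z * c
t2 = t1 * u


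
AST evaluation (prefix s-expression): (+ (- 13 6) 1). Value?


Evaluate inner: (- 13 6) = 7
Evaluate root: (+ 7 1) = 8
Result: 8


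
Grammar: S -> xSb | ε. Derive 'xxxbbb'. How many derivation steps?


Derivation: S => xSb => xxSbb => xxxSbbb => xxxbbb
Steps: 4


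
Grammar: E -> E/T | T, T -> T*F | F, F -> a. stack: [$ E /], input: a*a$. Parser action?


no handle ('E/' is not any RHS); shift 'a'
Action: shift


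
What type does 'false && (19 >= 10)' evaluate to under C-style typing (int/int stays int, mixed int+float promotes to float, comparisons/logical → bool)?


Operand types: bool && bool
Rule: logical operators take bool operands and yield bool
Result type: bool


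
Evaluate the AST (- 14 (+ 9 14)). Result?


Evaluate inner: (+ 9 14) = 23
Evaluate root: (- 14 23) = -9
Result: -9


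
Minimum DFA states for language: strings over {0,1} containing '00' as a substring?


KMP-style automaton: 2 progress states + 1 absorbing accept = 3
Minimal DFA: 3 states


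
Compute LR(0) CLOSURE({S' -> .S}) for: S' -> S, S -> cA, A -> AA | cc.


Start: S' -> .S
For each item with dot before a nonterminal B, add B -> .γ for every B-production
Closure: [S' -> .S, S -> .cA]


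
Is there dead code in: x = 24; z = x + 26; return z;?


x is read by z's definition; z is returned
No dead code


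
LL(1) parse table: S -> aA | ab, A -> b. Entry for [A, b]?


For [A, b]: 'b' ∈ FIRST(b)
Entry: A -> b


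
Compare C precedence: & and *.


'*' is multiplicative (level 10); '&' is bitwise AND (level 5)
Higher level binds tighter
'*' has higher precedence than '&'


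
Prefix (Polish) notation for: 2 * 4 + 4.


left-to-right (same/higher precedence on left): tree is (+ (* 2 4) 4)
Prefix: + * 2 4 4


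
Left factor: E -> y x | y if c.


Common prefix: 'y'
Factored: E -> y E', E' -> x | if c


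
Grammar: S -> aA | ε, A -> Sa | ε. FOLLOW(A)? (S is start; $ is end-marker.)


$ ∈ FOLLOW(S). For each A -> αBβ: add FIRST(β)\{ε} to FOLLOW(B); if β nullable, add FOLLOW(A).
FOLLOW(A) = {$, a}


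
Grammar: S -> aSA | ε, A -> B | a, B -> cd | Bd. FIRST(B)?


Per alternative of B: FIRST(cd) = {c}; FIRST(Bd) = {c}
FIRST(B) = {c}


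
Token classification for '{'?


Pattern: delimiter/punctuation
Type: PUNCTUATION


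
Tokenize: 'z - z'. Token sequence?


Scan left to right, longest-match per lexeme
Tokens: ID(z), OP(-), ID(z)


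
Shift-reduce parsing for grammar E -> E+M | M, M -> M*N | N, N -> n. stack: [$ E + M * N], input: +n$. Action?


handle 'M*N' on top
Action: reduce (M -> M*N)


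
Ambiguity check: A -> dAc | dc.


balanced d^n…c^n: each string has a unique parse
Unambiguous


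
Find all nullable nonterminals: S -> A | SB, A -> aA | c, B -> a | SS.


A nonterminal is nullable iff some alternative derives ε (directly, or every symbol in it is nullable)
Nullable: {}


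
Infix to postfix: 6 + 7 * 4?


* has higher precedence, evaluate 7*4 first
Postfix: 6 7 4 * +


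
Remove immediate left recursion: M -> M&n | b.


Left-recursive alternatives: M&n; non-recursive: b
Introduce M': M -> bM', M' -> &nM' | ε


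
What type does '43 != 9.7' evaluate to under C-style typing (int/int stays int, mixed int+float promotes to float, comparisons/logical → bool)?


Operand types: int != float
Rule: comparison yields bool
Result type: bool


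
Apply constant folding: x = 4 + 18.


4 + 18 = 22 at compile time
Optimized: x = 22


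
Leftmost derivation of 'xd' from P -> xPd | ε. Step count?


Derivation: P => xPd => xd
Steps: 2


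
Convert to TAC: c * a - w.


Break into single-operator statements:
t1 = c * a
t2 = t1 - w


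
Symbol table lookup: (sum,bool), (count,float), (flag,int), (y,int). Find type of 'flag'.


Lookup 'flag' → type int


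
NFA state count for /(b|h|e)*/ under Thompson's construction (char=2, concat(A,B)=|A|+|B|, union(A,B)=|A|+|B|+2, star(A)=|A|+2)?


Syntax tree has 3 char leaf(s), 2 union(s), 1 star(s)
chars contribute 3×2 = 6; each union adds +2; each star adds +2
Total: 6 + 4 + 2 = 12 states


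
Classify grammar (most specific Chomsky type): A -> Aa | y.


Left-linear: every RHS is a terminal or one nonterminal followed by a terminal
Classification: Type 3 (Regular)


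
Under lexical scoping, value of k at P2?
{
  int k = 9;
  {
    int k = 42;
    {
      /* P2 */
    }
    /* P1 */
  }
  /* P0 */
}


P2's block does not declare k; resolves to the enclosing declaration at depth 1
k = 42


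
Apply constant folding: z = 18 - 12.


18 - 12 = 6 at compile time
Optimized: z = 6


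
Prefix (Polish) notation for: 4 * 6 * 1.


left-to-right (same/higher precedence on left): tree is (* (* 4 6) 1)
Prefix: * * 4 6 1


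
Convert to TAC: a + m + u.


Break into single-operator statements:
t1 = a + m
t2 = t1 + u


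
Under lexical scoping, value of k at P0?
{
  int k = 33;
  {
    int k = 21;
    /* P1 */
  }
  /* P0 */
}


k declared in the same block as P0
k = 33


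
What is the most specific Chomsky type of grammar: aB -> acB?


LHS has context (more than one symbol) and |LHS| ≤ |RHS|
Classification: Type 1 (Context-Sensitive)


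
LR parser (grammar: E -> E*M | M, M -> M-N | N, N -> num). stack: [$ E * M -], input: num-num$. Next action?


no handle; shift 'num'
Action: shift


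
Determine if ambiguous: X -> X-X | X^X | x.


'x-x^x' has two parse trees (no precedence encoded between - and ^)
Ambiguous


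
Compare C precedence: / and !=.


'/' is multiplicative (level 10); '!=' is equality (level 6)
Higher level binds tighter
'/' has higher precedence than '!='


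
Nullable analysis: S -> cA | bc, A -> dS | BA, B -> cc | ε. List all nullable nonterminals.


A nonterminal is nullable iff some alternative derives ε (directly, or every symbol in it is nullable)
Nullable: {B}


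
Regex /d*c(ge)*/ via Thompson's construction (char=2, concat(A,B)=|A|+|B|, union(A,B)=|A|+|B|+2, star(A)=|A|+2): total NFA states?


Syntax tree has 4 char leaf(s), 0 union(s), 2 star(s)
chars contribute 4×2 = 8; each union adds +2; each star adds +2
Total: 8 + 0 + 4 = 12 states


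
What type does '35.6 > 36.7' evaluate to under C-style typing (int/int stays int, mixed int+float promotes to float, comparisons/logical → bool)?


Operand types: float > float
Rule: comparison yields bool
Result type: bool


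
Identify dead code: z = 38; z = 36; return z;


first assignment to z is overwritten before any read
Dead: 'z = 38'


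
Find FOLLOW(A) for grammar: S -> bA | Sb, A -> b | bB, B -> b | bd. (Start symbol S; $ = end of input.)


$ ∈ FOLLOW(S). For each A -> αBβ: add FIRST(β)\{ε} to FOLLOW(B); if β nullable, add FOLLOW(A).
FOLLOW(A) = {$, b}


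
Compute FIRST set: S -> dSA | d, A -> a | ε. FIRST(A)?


Per alternative of A: FIRST(a) = {a}; FIRST(ε) = {ε}
FIRST(A) = {a, ε}


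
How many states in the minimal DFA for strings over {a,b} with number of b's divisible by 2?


Track (count of b) mod 2: states 0..1, accept at 0
Minimal DFA: 2 states


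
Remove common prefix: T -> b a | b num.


Common prefix: 'b'
Factored: T -> b T', T' -> a | num


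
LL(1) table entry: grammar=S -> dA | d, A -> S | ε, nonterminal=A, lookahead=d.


For [A, d]: 'd' ∈ FIRST(S)
Entry: A -> S


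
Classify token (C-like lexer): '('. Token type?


Pattern: delimiter/punctuation
Type: PUNCTUATION


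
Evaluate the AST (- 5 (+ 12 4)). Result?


Evaluate inner: (+ 12 4) = 16
Evaluate root: (- 5 16) = -11
Result: -11


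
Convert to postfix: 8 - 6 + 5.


Left to right (same or higher precedence on left)
Postfix: 8 6 - 5 +


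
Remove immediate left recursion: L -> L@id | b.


Left-recursive alternatives: L@id; non-recursive: b
Introduce L': L -> bL', L' -> @idL' | ε


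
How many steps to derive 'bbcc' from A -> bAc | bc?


Derivation: A => bAc => bbcc
Steps: 2


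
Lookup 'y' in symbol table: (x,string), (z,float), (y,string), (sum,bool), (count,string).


Lookup 'y' → type string


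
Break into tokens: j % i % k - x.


Scan left to right, longest-match per lexeme
Tokens: ID(j), OP(%), ID(i), OP(%), ID(k), OP(-), ID(x)


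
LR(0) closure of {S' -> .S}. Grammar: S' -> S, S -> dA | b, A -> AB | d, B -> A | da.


Start: S' -> .S
For each item with dot before a nonterminal B, add B -> .γ for every B-production
Closure: [S' -> .S, S -> .dA, S -> .b]


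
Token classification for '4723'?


Pattern: digits only
Type: INTEGER_LITERAL


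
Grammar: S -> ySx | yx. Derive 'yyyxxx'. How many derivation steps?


Derivation: S => ySx => yySxx => yyyxxx
Steps: 3


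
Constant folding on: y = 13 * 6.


13 * 6 = 78 at compile time
Optimized: y = 78


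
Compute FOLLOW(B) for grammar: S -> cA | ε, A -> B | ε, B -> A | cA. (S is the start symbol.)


$ ∈ FOLLOW(S). For each A -> αBβ: add FIRST(β)\{ε} to FOLLOW(B); if β nullable, add FOLLOW(A).
FOLLOW(B) = {$}


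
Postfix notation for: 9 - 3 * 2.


* has higher precedence, evaluate 3*2 first
Postfix: 9 3 2 * -


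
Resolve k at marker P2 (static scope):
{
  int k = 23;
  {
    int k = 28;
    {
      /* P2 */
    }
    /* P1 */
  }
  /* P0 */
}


P2's block does not declare k; resolves to the enclosing declaration at depth 1
k = 28


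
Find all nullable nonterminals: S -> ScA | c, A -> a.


A nonterminal is nullable iff some alternative derives ε (directly, or every symbol in it is nullable)
Nullable: {}


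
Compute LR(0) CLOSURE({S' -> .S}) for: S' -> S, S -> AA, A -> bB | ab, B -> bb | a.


Start: S' -> .S
For each item with dot before a nonterminal B, add B -> .γ for every B-production
Closure: [S' -> .S, S -> .AA, A -> .bB, A -> .ab]


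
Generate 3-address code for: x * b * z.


Break into single-operator statements:
t1 = x * b
t2 = t1 * z


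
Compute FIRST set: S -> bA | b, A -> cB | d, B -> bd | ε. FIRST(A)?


Per alternative of A: FIRST(cB) = {c}; FIRST(d) = {d}
FIRST(A) = {c, d}


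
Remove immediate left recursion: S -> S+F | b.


Left-recursive alternatives: S+F; non-recursive: b
Introduce S': S -> bS', S' -> +FS' | ε


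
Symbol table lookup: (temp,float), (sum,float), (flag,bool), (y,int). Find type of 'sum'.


Lookup 'sum' → type float


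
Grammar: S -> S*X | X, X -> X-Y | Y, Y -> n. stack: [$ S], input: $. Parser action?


start symbol S on stack, input exhausted
Action: accept


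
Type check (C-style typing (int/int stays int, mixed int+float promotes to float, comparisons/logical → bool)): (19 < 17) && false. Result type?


Operand types: bool && bool
Rule: logical operators take bool operands and yield bool
Result type: bool


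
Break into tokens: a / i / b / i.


Scan left to right, longest-match per lexeme
Tokens: ID(a), OP(/), ID(i), OP(/), ID(b), OP(/), ID(i)


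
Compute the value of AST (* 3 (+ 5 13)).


Evaluate inner: (+ 5 13) = 18
Evaluate root: (* 3 18) = 54
Result: 54


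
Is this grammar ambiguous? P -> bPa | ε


balanced b^n…a^n: each string has a unique parse
Unambiguous


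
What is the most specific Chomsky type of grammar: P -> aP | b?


Right-linear: every RHS is a terminal or a terminal followed by one nonterminal
Classification: Type 3 (Regular)


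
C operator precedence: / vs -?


'/' is multiplicative (level 10); '-' is additive (level 9)
Higher level binds tighter
'/' has higher precedence than '-'


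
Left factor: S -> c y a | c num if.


Common prefix: 'c'
Factored: S -> c S', S' -> y a | num if


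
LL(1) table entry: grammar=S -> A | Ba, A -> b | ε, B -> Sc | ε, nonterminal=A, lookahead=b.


For [A, b]: 'b' ∈ FIRST(b)
Entry: A -> b


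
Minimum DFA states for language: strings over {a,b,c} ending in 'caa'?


Track the longest suffix of input matching a prefix of 'caa': 4 classes (prefixes of length 0..3)
Minimal DFA: 4 states


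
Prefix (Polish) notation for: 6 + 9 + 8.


left-to-right (same/higher precedence on left): tree is (+ (+ 6 9) 8)
Prefix: + + 6 9 8


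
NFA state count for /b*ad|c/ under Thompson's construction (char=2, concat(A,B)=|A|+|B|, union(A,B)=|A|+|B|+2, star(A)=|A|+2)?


Syntax tree has 4 char leaf(s), 1 union(s), 1 star(s)
chars contribute 4×2 = 8; each union adds +2; each star adds +2
Total: 8 + 2 + 2 = 12 states


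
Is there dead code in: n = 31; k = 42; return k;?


n is assigned but never read
Dead: 'n = 31'


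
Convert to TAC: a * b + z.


Break into single-operator statements:
t1 = a * b
t2 = t1 + z


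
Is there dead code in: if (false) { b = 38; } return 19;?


condition is constant false, so the whole block is unreachable
Dead: 'if (false) { b = 38; }'


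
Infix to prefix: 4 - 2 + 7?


left-to-right (same/higher precedence on left): tree is (+ (- 4 2) 7)
Prefix: + - 4 2 7


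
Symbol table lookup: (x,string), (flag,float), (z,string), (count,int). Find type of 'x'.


Lookup 'x' → type string


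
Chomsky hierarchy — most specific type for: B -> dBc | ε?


Single nonterminal LHS, but d^n c^n is not regular
Classification: Type 2 (Context-Free)


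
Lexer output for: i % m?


Scan left to right, longest-match per lexeme
Tokens: ID(i), OP(%), ID(m)


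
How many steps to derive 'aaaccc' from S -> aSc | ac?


Derivation: S => aSc => aaScc => aaaccc
Steps: 3


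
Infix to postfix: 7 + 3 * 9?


* has higher precedence, evaluate 3*9 first
Postfix: 7 3 9 * +


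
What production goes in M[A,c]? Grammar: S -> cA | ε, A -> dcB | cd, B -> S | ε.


For [A, c]: 'c' ∈ FIRST(cd)
Entry: A -> cd


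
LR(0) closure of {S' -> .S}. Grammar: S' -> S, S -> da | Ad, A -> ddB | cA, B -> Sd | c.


Start: S' -> .S
For each item with dot before a nonterminal B, add B -> .γ for every B-production
Closure: [S' -> .S, S -> .da, S -> .Ad, A -> .ddB, A -> .cA]


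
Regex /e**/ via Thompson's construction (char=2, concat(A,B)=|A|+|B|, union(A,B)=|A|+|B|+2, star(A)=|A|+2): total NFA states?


Syntax tree has 1 char leaf(s), 0 union(s), 2 star(s)
chars contribute 1×2 = 2; each union adds +2; each star adds +2
Total: 2 + 0 + 4 = 6 states


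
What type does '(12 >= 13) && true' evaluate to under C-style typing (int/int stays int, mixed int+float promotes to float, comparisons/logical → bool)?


Operand types: bool && bool
Rule: logical operators take bool operands and yield bool
Result type: bool


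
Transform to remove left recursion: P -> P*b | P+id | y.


Left-recursive alternatives: P*b, P+id; non-recursive: y
Introduce P': P -> yP', P' -> *bP' | +idP' | ε


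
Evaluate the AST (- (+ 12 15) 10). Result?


Evaluate inner: (+ 12 15) = 27
Evaluate root: (- 27 10) = 17
Result: 17


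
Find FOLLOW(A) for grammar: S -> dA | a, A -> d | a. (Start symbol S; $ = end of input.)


$ ∈ FOLLOW(S). For each A -> αBβ: add FIRST(β)\{ε} to FOLLOW(B); if β nullable, add FOLLOW(A).
FOLLOW(A) = {$}


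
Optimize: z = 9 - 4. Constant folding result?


9 - 4 = 5 at compile time
Optimized: z = 5


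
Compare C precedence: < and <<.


'<<' is shift (level 8); '<' is relational (level 7)
Higher level binds tighter
'<<' has higher precedence than '<'


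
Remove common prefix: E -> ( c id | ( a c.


Common prefix: '('
Factored: E -> ( E', E' -> c id | a c


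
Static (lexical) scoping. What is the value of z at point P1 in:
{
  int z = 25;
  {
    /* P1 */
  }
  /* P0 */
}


P1's block does not declare z; resolves to the enclosing declaration at depth 0
z = 25


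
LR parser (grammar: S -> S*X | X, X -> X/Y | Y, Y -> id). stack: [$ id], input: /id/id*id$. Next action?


'id' on top is the handle for Y -> id
Action: reduce (Y -> id)


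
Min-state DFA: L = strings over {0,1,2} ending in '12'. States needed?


Track the longest suffix of input matching a prefix of '12': 3 classes (prefixes of length 0..2)
Minimal DFA: 3 states


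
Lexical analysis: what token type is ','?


Pattern: delimiter/punctuation
Type: PUNCTUATION


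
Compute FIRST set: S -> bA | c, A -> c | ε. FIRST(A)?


Per alternative of A: FIRST(c) = {c}; FIRST(ε) = {ε}
FIRST(A) = {c, ε}


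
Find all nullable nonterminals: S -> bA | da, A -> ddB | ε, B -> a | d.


A nonterminal is nullable iff some alternative derives ε (directly, or every symbol in it is nullable)
Nullable: {A}


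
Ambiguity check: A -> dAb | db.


balanced d^n…b^n: each string has a unique parse
Unambiguous


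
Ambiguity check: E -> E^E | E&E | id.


'id^id&id' has two parse trees (no precedence encoded between ^ and &)
Ambiguous


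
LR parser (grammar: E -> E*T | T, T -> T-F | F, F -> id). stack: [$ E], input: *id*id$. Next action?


shift '*' to continue E -> E*T
Action: shift


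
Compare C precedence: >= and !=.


'>=' is relational (level 7); '!=' is equality (level 6)
Higher level binds tighter
'>=' has higher precedence than '!='


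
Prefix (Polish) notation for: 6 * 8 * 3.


left-to-right (same/higher precedence on left): tree is (* (* 6 8) 3)
Prefix: * * 6 8 3


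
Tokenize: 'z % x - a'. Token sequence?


Scan left to right, longest-match per lexeme
Tokens: ID(z), OP(%), ID(x), OP(-), ID(a)


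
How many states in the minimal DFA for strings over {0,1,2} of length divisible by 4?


Track length mod 4: states 0..3, accept at 0
Minimal DFA: 4 states


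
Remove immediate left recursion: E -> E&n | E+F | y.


Left-recursive alternatives: E&n, E+F; non-recursive: y
Introduce E': E -> yE', E' -> &nE' | +FE' | ε


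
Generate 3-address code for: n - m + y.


Break into single-operator statements:
t1 = n - m
t2 = t1 + y


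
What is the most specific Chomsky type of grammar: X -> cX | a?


Right-linear: every RHS is a terminal or a terminal followed by one nonterminal
Classification: Type 3 (Regular)


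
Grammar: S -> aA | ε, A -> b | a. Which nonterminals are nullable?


A nonterminal is nullable iff some alternative derives ε (directly, or every symbol in it is nullable)
Nullable: {S}


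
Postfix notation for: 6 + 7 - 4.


Left to right (same or higher precedence on left)
Postfix: 6 7 + 4 -


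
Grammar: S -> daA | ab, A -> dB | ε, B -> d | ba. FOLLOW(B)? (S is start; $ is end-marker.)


$ ∈ FOLLOW(S). For each A -> αBβ: add FIRST(β)\{ε} to FOLLOW(B); if β nullable, add FOLLOW(A).
FOLLOW(B) = {$}


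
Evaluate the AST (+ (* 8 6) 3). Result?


Evaluate inner: (* 8 6) = 48
Evaluate root: (+ 48 3) = 51
Result: 51


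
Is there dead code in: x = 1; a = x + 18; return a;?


x is read by a's definition; a is returned
No dead code


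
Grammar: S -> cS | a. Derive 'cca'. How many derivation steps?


Derivation: S => cS => ccS => cca
Steps: 3
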